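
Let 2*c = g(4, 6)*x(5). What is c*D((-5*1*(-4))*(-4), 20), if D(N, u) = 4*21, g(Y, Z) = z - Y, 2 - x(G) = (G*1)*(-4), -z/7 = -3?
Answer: 15708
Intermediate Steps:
z = 21 (z = -7*(-3) = 21)
x(G) = 2 + 4*G (x(G) = 2 - G*1*(-4) = 2 - G*(-4) = 2 - (-4)*G = 2 + 4*G)
g(Y, Z) = 21 - Y
D(N, u) = 84
c = 187 (c = ((21 - 1*4)*(2 + 4*5))/2 = ((21 - 4)*(2 + 20))/2 = (17*22)/2 = (½)*374 = 187)
c*D((-5*1*(-4))*(-4), 20) = 187*84 = 15708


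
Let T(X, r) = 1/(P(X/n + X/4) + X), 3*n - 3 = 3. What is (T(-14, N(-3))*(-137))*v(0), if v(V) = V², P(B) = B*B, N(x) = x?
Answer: 0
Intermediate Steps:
n = 2 (n = 1 + (⅓)*3 = 1 + 1 = 2)
P(B) = B²
T(X, r) = 1/(X + 9*X²/16) (T(X, r) = 1/((X/2 + X/4)² + X) = 1/((3*X/4)² + X) = 1/(9*X²/16 + X) = 1/(X + 9*X²/16))
(T(-14, N(-3))*(-137))*v(0) = ((16/(-14*(16 + 9*(-14))))*(-137))*0² = ((16*(-1/14)/(16 - 126))*(-137))*0 = ((16*(-1/14)/(-110))*(-137))*0 = ((16*(-1/14)*(-1/110))*(-137))*0 = ((4/385)*(-137))*0 = -548/385*0 = 0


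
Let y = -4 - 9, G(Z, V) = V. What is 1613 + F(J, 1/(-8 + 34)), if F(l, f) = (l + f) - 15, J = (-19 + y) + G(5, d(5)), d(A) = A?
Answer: 40847/26 ≈ 1571.0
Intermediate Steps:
y = -13
J = -27 (J = (-19 - 13) + 5 = -32 + 5 = -27)
F(l, f) = -15 + f + l (F(l, f) = (f + l) - 15 = -15 + f + l)
1613 + F(J, 1/(-8 + 34)) = 1613 + (-15 + 1/(-8 + 34) - 27) = 1613 + (-15 + 1/26 - 27) = 1613 - 1091/26 = 40847/26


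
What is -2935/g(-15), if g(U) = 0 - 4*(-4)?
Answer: -2935/16 ≈ -183.44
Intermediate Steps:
g(U) = 16 (g(U) = 0 + 16 = 16)
-2935/g(-15) = -2935/16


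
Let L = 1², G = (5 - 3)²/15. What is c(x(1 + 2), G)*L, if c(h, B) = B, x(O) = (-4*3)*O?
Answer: 4/15 ≈ 0.26667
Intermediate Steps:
G = 4/15 (G = 2²*(1/15) = 4*(1/15) = 4/15 ≈ 0.26667)
L = 1
x(O) = -12*O
c(x(1 + 2), G)*L = (4/15)*1 = 4/15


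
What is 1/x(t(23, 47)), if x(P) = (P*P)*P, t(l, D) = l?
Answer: 1/12167 ≈ 8.2190e-5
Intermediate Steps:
x(P) = P**3 (x(P) = P**2*P = P**3)
1/x(t(23, 47)) = 1/(23**3) = 1/12167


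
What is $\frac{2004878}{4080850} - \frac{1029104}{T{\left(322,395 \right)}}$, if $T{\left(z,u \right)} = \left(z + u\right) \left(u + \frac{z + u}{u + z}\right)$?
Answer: $- \frac{26693897339}{8519734575} \approx -3.1332$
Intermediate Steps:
$T{\left(z,u \right)} = \left(1 + u\right) \left(u + z\right)$ ($T{\left(z,u \right)} = \left(u + z\right) \left(u + \frac{u + z}{u + z}\right) = \left(u + z\right) \left(u + 1\right) = \left(u + z\right) \left(1 + u\right) = \left(1 + u\right) \left(u + z\right)$)
$\frac{2004878}{4080850} - \frac{1029104}{T{\left(322,395 \right)}} = \frac{2004878}{4080850} - \frac{1029104}{395 + 322 + 395^{2} + 395 \cdot 322} = 2004878 \cdot \frac{1}{4080850} - \frac{1029104}{395 + 322 + 156025 + 127190} = \frac{58967}{120025} - \frac{1029104}{283932} = \frac{58967}{120025} - \frac{257276}{70983} = - \frac{26693897339}{8519734575}$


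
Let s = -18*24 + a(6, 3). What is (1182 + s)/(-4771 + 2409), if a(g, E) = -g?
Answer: -372/1181 ≈ -0.31499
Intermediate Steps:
s = -438 (s = -18*24 - 1*6 = -432 - 6 = -438)
(1182 + s)/(-4771 + 2409) = (1182 - 438)/(-4771 + 2409) = 744/(-2362) = 744*(-1/2362) = -372/1181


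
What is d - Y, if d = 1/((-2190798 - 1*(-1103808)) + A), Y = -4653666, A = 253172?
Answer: 3880310476787/833818 ≈ 4.6537e+6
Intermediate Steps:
d = -1/833818 (d = 1/((-2190798 - 1*(-1103808)) + 253172) = 1/((-2190798 + 1103808) + 253172) = 1/(-1086990 + 253172) = 1/(-833818) = -1/833818 ≈ -1.1993e-6)
d - Y = -1/833818 - 1*(-4653666) = -1/833818 + 4653666 = 3880310476787/833818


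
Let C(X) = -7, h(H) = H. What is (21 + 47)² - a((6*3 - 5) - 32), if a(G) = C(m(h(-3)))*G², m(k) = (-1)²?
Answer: 7151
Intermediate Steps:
m(k) = 1
a(G) = -7*G²
(21 + 47)² - a((6*3 - 5) - 32) = (21 + 47)² - (-7)*((6*3 - 5) - 32)² = 68² - (-7)*((18 - 5) - 32)² = 4624 - (-7)*(13 - 32)² = 4624 - (-7)*(-19)² = 4624 - (-7)*361 = 4624 - 1*(-2527) = 4624 + 2527 = 7151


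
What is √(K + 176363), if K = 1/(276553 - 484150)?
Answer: √7600630570506870/207597 ≈ 419.96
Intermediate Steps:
K = -1/207597 (K = 1/(-207597) = -1/207597 ≈ -4.8170e-6)
√(K + 176363) = √(-1/207597 + 176363) = √(36612429710/207597) = √7600630570506870/207597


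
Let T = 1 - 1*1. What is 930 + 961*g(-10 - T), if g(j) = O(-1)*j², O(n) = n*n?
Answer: 97030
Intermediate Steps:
T = 0 (T = 1 - 1 = 0)
O(n) = n²
g(j) = j² (g(j) = (-1)²*j² = 1*j² = j²)
930 + 961*g(-10 - T) = 930 + 961*(-10 - 1*0)² = 930 + 961*(-10 + 0)² = 930 + 961*(-10)² = 930 + 961*100 = 930 + 96100 = 97030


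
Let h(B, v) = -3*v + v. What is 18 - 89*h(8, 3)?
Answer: 552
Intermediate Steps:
h(B, v) = -2*v
18 - 89*h(8, 3) = 18 - (-178)*3 = 18 - 89*(-6) = 18 + 534 = 552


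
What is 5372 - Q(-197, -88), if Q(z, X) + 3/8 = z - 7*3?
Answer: 44723/8 ≈ 5590.4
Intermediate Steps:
Q(z, X) = -171/8 + z (Q(z, X) = -3/8 + (z - 7*3) = -3/8 + (z - 21) = -3/8 + (-21 + z) = -171/8 + z)
5372 - Q(-197, -88) = 5372 - (-171/8 - 197) = 5372 - 1*(-1747/8) = 5372 + 1747/8 = 44723/8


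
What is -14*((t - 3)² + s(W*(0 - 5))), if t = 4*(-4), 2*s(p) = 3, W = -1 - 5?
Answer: -5075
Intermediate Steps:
W = -6
s(p) = 3/2 (s(p) = (½)*3 = 3/2)
t = -16
-14*((t - 3)² + s(W*(0 - 5))) = -14*((-16 - 3)² + 3/2) = -14*((-19)² + 3/2) = -14*(361 + 3/2) = -14*725/2 = -5075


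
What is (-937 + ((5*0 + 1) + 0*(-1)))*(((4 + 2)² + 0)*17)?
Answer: -572832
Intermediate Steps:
(-937 + ((5*0 + 1) + 0*(-1)))*(((4 + 2)² + 0)*17) = (-937 + ((0 + 1) + 0))*((6² + 0)*17) = (-937 + (1 + 0))*((36 + 0)*17) = (-937 + 1)*(36*17) = -936*612 = -572832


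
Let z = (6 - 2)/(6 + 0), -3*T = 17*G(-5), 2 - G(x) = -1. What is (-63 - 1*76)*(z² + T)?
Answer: 20711/9 ≈ 2301.2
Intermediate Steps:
G(x) = 3 (G(x) = 2 - 1*(-1) = 2 + 1 = 3)
T = -17 (T = -17*3/3 = -⅓*51 = -17)
z = ⅔ (z = 4/6 = 4*(⅙) = ⅔ ≈ 0.66667)
(-63 - 1*76)*(z² + T) = (-63 - 1*76)*((⅔)² - 17) = (-63 - 76)*(4/9 - 17) = -139*(-149/9) = 20711/9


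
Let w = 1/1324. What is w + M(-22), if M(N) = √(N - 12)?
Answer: 1/1324 + I*√34 ≈ 0.00075529 + 5.831*I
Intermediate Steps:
w = 1/1324 ≈ 0.00075529
M(N) = √(-12 + N)
w + M(-22) = 1/1324 + √(-12 - 22) = 1/1324 + √(-34) = 1/1324 + I*√34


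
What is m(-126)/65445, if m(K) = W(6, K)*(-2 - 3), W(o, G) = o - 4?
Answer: -2/13089 ≈ -0.00015280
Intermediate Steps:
W(o, G) = -4 + o
m(K) = -10 (m(K) = (-4 + 6)*(-2 - 3) = 2*(-5) = -10)
m(-126)/65445 = -10/65445 = -10*1/65445 = -2/13089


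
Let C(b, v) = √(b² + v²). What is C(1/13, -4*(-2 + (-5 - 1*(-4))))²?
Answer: 24337/169 ≈ 144.01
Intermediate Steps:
C(1/13, -4*(-2 + (-5 - 1*(-4))))² = (√((1/13)² + (-4*(-2 + (-5 - 1*(-4))))²))² = (√((1/13)² + (-4*(-2 + (-5 + 4)))²))² = (√(1/169 + (-4*(-2 - 1))²))² = (√(1/169 + (-4*(-3))²))² = (√(1/169 + 12²))² = (√(1/169 + 144))² = (√(24337/169))² = (√24337/13)² = 24337/169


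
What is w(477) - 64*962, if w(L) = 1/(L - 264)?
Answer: -13113983/213 ≈ -61568.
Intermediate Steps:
w(L) = 1/(-264 + L)
w(477) - 64*962 = 1/(-264 + 477) - 64*962 = 1/213 - 1*61568 = 1/213 - 61568 = -13113983/213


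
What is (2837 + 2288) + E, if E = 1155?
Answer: 6280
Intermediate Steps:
(2837 + 2288) + E = (2837 + 2288) + 1155 = 5125 + 1155 = 6280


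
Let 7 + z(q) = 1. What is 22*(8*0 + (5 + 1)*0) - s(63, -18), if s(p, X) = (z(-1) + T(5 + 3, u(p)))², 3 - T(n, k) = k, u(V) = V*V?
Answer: -15776784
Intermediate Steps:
z(q) = -6 (z(q) = -7 + 1 = -6)
u(V) = V²
T(n, k) = 3 - k
s(p, X) = (-3 - p²)² (s(p, X) = (-6 + (3 - p²))² = (-3 - p²)²)
22*(8*0 + (5 + 1)*0) - s(63, -18) = 22*(8*0 + (5 + 1)*0) - (3 + 63²)² = 22*(0 + 6*0) - (3 + 3969)² = 22*(0 + 0) - 1*3972² = 22*0 - 1*15776784 = 0 - 15776784 = -15776784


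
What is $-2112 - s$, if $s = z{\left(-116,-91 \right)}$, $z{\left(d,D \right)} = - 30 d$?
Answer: $-5592$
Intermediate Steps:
$s = 3480$ ($s = \left(-30\right) \left(-116\right) = 3480$)
$-2112 - s = -2112 - 3480 = -5592$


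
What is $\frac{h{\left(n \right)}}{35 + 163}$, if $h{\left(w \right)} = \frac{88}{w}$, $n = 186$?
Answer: $\frac{2}{837} \approx 0.0023895$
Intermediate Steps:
$\frac{h{\left(n \right)}}{35 + 163} = \frac{88 \cdot \frac{1}{186}}{35 + 163} = \frac{88 \cdot \frac{1}{186}}{198} = \frac{44}{93} \cdot \frac{1}{198} = \frac{2}{837}$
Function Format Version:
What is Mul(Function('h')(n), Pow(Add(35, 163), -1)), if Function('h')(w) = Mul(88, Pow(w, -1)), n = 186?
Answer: Rational(2, 837) ≈ 0.0023895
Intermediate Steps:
Mul(Function('h')(n), Pow(Add(35, 163), -1)) = Mul(Mul(88, Pow(186, -1)), Pow(Add(35, 163), -1)) = Mul(Mul(88, Rational(1, 186)), Pow(198, -1)) = Mul(Rational(44, 93), Rational(1, 198)) = Rational(2, 837)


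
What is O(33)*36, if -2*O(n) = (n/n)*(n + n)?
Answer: -1188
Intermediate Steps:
O(n) = -n (O(n) = -n/n*(n + n)/2 = -2*n/2 = -n)
O(33)*36 = -1*33*36 = -33*36 = -1188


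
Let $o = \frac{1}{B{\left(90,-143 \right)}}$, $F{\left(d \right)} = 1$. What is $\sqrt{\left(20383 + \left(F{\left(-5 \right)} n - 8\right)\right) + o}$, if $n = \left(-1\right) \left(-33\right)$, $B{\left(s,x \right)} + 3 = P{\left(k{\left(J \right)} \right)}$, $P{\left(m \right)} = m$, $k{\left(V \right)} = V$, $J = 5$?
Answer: $\frac{49 \sqrt{34}}{2} \approx 142.86$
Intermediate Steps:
$B{\left(s,x \right)} = 2$ ($B{\left(s,x \right)} = -3 + 5 = 2$)
$n = 33$
$o = \frac{1}{2} \approx 0.5$
$\sqrt{\left(20383 + \left(F{\left(-5 \right)} n - 8\right)\right) + o} = \sqrt{\left(20383 + \left(1 \cdot 33 - 8\right)\right) + \frac{1}{2}} = \sqrt{\left(20383 + \left(33 - 8\right)\right) + \frac{1}{2}} = \sqrt{\left(20383 + 25\right) + \frac{1}{2}} = \sqrt{20408 + \frac{1}{2}} = \sqrt{\frac{40817}{2}} = \frac{49 \sqrt{34}}{2}$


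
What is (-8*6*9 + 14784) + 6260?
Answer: 20612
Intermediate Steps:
(-8*6*9 + 14784) + 6260 = (-48*9 + 14784) + 6260 = (-432 + 14784) + 6260 = 14352 + 6260 = 20612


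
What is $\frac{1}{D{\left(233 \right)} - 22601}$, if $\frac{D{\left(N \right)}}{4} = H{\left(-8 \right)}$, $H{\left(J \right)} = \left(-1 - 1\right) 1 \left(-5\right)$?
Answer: $- \frac{1}{22561} \approx -4.4324 \cdot 10^{-5}$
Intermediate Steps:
$H{\left(J \right)} = 10$ ($H{\left(J \right)} = \left(-2\right) 1 \left(-5\right) = \left(-2\right) \left(-5\right) = 10$)
$D{\left(N \right)} = 40$ ($D{\left(N \right)} = 4 \cdot 10 = 40$)
$\frac{1}{D{\left(233 \right)} - 22601} = \frac{1}{40 - 22601} = \frac{1}{-22561} = - \frac{1}{22561}$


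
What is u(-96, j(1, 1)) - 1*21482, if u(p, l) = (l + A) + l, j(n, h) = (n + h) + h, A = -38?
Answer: -21514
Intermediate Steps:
j(n, h) = n + 2*h (j(n, h) = (h + n) + h = n + 2*h)
u(p, l) = -38 + 2*l (u(p, l) = (l - 38) + l = (-38 + l) + l = -38 + 2*l)
u(-96, j(1, 1)) - 1*21482 = (-38 + 2*(1 + 2*1)) - 1*21482 = (-38 + 2*(1 + 2)) - 21482 = (-38 + 2*3) - 21482 = (-38 + 6) - 21482 = -32 - 21482 = -21514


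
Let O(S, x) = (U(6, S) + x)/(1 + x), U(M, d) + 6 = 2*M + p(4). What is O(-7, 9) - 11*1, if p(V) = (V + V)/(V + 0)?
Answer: -93/10 ≈ -9.3000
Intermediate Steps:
p(V) = 2 (p(V) = (2*V)/V = 2)
U(M, d) = -4 + 2*M (U(M, d) = -6 + (2*M + 2) = -6 + (2 + 2*M) = -4 + 2*M)
O(S, x) = (8 + x)/(1 + x) (O(S, x) = ((-4 + 2*6) + x)/(1 + x) = ((-4 + 12) + x)/(1 + x) = (8 + x)/(1 + x))
O(-7, 9) - 11*1 = (8 + 9)/(1 + 9) - 11*1 = 17/10 - 11 = -93/10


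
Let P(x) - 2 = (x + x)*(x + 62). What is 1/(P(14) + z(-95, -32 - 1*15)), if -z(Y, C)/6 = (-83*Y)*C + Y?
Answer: 1/2226270 ≈ 4.4918e-7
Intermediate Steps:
P(x) = 2 + 2*x*(62 + x) (P(x) = 2 + (x + x)*(x + 62) = 2 + (2*x)*(62 + x) = 2 + 2*x*(62 + x))
z(Y, C) = -6*Y + 498*C*Y (z(Y, C) = -6*((-83*Y)*C + Y) = -6*(-83*C*Y + Y) = -6*(Y - 83*C*Y) = -6*Y + 498*C*Y)
1/(P(14) + z(-95, -32 - 1*15)) = 1/((2 + 2*14**2 + 124*14) + 6*(-95)*(-1 + 83*(-32 - 1*15))) = 1/((2 + 2*196 + 1736) + 6*(-95)*(-1 + 83*(-32 - 15))) = 1/((2 + 392 + 1736) + 6*(-95)*(-1 + 83*(-47))) = 1/(2130 + 6*(-95)*(-1 - 3901)) = 1/(2130 + 6*(-95)*(-3902)) = 1/(2130 + 2224140) = 1/2226270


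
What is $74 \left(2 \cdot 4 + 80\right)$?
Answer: $6512$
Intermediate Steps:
$74 \left(2 \cdot 4 + 80\right) = 74 \left(8 + 80\right) = 74 \cdot 88 = 6512$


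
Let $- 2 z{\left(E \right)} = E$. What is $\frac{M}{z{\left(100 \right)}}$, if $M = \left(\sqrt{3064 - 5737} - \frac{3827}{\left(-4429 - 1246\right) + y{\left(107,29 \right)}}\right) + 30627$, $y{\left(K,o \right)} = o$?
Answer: $- \frac{172923869}{282300} - \frac{9 i \sqrt{33}}{50} \approx -612.55 - 1.034 i$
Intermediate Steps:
$z{\left(E \right)} = - \frac{E}{2}$
$M = \frac{172923869}{5646} + 9 i \sqrt{33}$ ($M = \left(\sqrt{3064 - 5737} - \frac{3827}{\left(-4429 - 1246\right) + 29}\right) + 30627 = \left(\sqrt{-2673} - \frac{3827}{-5675 + 29}\right) + 30627 = \left(9 i \sqrt{33} - \frac{3827}{-5646}\right) + 30627 = \left(9 i \sqrt{33} - - \frac{3827}{5646}\right) + 30627 = \left(9 i \sqrt{33} + \frac{3827}{5646}\right) + 30627 = \left(\frac{3827}{5646} + 9 i \sqrt{33}\right) + 30627 = \frac{172923869}{5646} + 9 i \sqrt{33} \approx 30628.0 + 51.701 i$)
$\frac{M}{z{\left(100 \right)}} = \frac{\frac{172923869}{5646} + 9 i \sqrt{33}}{\left(- \frac{1}{2}\right) 100} = \frac{\frac{172923869}{5646} + 9 i \sqrt{33}}{-50} = \left(\frac{172923869}{5646} + 9 i \sqrt{33}\right) \left(- \frac{1}{50}\right) = - \frac{172923869}{282300} - \frac{9 i \sqrt{33}}{50}$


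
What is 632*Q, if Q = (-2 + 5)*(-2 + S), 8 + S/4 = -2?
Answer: -79632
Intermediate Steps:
S = -40 (S = -32 + 4*(-2) = -32 - 8 = -40)
Q = -126 (Q = (-2 + 5)*(-2 - 40) = 3*(-42) = -126)
632*Q = 632*(-126) = -79632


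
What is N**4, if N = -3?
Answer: 81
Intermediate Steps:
N**4 = (-3)**4 = 81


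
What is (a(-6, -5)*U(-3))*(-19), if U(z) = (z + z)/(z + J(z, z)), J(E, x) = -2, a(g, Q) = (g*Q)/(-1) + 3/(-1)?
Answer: 3762/5 ≈ 752.40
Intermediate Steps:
a(g, Q) = -3 - Q*g (a(g, Q) = (Q*g)*(-1) + 3*(-1) = -Q*g - 3 = -3 - Q*g)
U(z) = 2*z/(-2 + z) (U(z) = (z + z)/(z - 2) = (2*z)/(-2 + z) = 2*z/(-2 + z))
(a(-6, -5)*U(-3))*(-19) = ((-3 - 1*(-5)*(-6))*(2*(-3)/(-2 - 3)))*(-19) = ((-3 - 30)*(2*(-3)/(-5)))*(-19) = -66*(-3)*(-1)/5*(-19) = -33*6/5*(-19) = -198/5*(-19) = 3762/5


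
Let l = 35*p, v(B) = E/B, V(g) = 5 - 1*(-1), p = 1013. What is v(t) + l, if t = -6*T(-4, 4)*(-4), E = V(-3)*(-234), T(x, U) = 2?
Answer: 141703/4 ≈ 35426.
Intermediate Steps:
V(g) = 6 (V(g) = 5 + 1 = 6)
E = -1404 (E = 6*(-234) = -1404)
t = 48 (t = -6*2*(-4) = -12*(-4) = 48)
v(B) = -1404/B
l = 35455 (l = 35*1013 = 35455)
v(t) + l = -1404/48 + 35455 = -1404*1/48 + 35455 = -117/4 + 35455 = 141703/4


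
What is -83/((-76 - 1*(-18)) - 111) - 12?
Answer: -1945/169 ≈ -11.509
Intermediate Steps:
-83/((-76 - 1*(-18)) - 111) - 12 = -83/((-76 + 18) - 111) - 12 = -83/(-58 - 111) - 12 = -83/(-169) - 12 = -1/169*(-83) - 12 = 83/169 - 12 = -1945/169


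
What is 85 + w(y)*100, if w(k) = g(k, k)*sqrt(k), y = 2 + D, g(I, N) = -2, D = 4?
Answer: 85 - 200*sqrt(6) ≈ -404.90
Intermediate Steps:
y = 6 (y = 2 + 4 = 6)
w(k) = -2*sqrt(k)
85 + w(y)*100 = 85 - 2*sqrt(6)*100 = 85 - 200*sqrt(6)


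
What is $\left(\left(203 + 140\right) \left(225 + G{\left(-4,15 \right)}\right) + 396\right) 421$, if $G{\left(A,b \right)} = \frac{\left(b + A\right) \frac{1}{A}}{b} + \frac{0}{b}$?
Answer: $\frac{1957855027}{60} \approx 3.2631 \cdot 10^{7}$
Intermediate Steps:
$G{\left(A,b \right)} = \frac{A + b}{A b}$ ($G{\left(A,b \right)} = \frac{\left(A + b\right) \frac{1}{A}}{b} + 0 = \frac{\frac{1}{A} \left(A + b\right)}{b} + 0 = \frac{A + b}{A b} + 0 = \frac{A + b}{A b}$)
$\left(\left(203 + 140\right) \left(225 + G{\left(-4,15 \right)}\right) + 396\right) 421 = \left(\left(203 + 140\right) \left(225 + \frac{-4 + 15}{\left(-4\right) 15}\right) + 396\right) 421 = \left(343 \left(225 - \frac{1}{60} \cdot 11\right) + 396\right) 421 = \left(343 \left(225 - \frac{11}{60}\right) + 396\right) 421 = \left(343 \cdot \frac{13489}{60} + 396\right) 421 = \left(\frac{4626727}{60} + 396\right) 421 = \frac{4650487}{60} \cdot 421 = \frac{1957855027}{60}$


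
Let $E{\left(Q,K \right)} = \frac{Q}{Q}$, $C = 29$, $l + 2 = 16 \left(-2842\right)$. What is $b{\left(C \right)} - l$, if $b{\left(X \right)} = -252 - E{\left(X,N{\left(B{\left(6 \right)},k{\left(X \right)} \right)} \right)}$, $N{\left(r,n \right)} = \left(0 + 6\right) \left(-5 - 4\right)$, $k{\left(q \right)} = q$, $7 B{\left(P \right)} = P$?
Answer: $45221$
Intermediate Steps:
$B{\left(P \right)} = \frac{P}{7}$
$l = -45474$ ($l = -2 + 16 \left(-2842\right) = -2 - 45472 = -45474$)
$N{\left(r,n \right)} = -54$ ($N{\left(r,n \right)} = 6 \left(-9\right) = -54$)
$E{\left(Q,K \right)} = 1$
$b{\left(X \right)} = -253$ ($b{\left(X \right)} = -252 - 1 = -253$)
$b{\left(C \right)} - l = -253 - -45474 = -253 + 45474 = 45221$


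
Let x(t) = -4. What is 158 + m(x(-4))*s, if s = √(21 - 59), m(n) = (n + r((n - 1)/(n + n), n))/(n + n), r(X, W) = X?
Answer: 158 + 27*I*√38/64 ≈ 158.0 + 2.6006*I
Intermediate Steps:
m(n) = (n + (-1 + n)/(2*n))/(2*n) (m(n) = (n + (n - 1)/(n + n))/(n + n) = (n + (-1 + n)/((2*n)))/((2*n)) = (n + (-1 + n)*(1/(2*n)))*(1/(2*n)) = (n + (-1 + n)/(2*n))*(1/(2*n)) = (n + (-1 + n)/(2*n))/(2*n))
s = I*√38 (s = √(-38) = I*√38 ≈ 6.1644*I)
158 + m(x(-4))*s = 158 + ((¼)*(-1 - 4 + 2*(-4)²)/(-4)²)*(I*√38) = 158 + ((¼)*(1/16)*(-1 - 4 + 2*16))*(I*√38) = 158 + ((¼)*(1/16)*(-1 - 4 + 32))*(I*√38) = 158 + ((¼)*(1/16)*27)*(I*√38) = 158 + 27*(I*√38)/64 = 158 + 27*I*√38/64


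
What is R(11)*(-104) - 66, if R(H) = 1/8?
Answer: -79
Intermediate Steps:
R(H) = ⅛
R(11)*(-104) - 66 = (⅛)*(-104) - 66 = -13 - 66 = -79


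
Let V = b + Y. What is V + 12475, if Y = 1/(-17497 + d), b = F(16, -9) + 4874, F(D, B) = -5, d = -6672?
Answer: 419187135/24169 ≈ 17344.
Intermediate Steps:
b = 4869 (b = -5 + 4874 = 4869)
Y = -1/24169 (Y = 1/(-17497 - 6672) = 1/(-24169) = -1/24169 ≈ -4.1375e-5)
V = 117678860/24169 (V = 4869 - 1/24169 = 117678860/24169 ≈ 4869.0)
V + 12475 = 117678860/24169 + 12475 = 419187135/24169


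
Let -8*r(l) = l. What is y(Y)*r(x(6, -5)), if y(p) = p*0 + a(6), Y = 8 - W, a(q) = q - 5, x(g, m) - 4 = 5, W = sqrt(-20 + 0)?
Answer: -9/8 ≈ -1.1250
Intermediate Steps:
W = 2*I*sqrt(5) (W = sqrt(-20) = 2*I*sqrt(5) ≈ 4.4721*I)
x(g, m) = 9 (x(g, m) = 4 + 5 = 9)
r(l) = -l/8
a(q) = -5 + q
Y = 8 - 2*I*sqrt(5) ≈ 8.0 - 4.4721*I
y(p) = 1 (y(p) = p*0 + (-5 + 6) = 0 + 1 = 1)
y(Y)*r(x(6, -5)) = 1*(-1/8*9) = 1*(-9/8) = -9/8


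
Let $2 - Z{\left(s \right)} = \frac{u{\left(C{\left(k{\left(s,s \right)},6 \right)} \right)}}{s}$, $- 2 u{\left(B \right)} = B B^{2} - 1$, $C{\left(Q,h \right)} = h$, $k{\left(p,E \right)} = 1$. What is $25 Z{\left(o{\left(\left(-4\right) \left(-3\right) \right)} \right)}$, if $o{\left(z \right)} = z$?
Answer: $\frac{6575}{24} \approx 273.96$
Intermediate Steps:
$u{\left(B \right)} = \frac{1}{2} - \frac{B^{3}}{2}$ ($u{\left(B \right)} = - \frac{B B^{2} - 1}{2} = - \frac{B^{3} - 1}{2} = - \frac{-1 + B^{3}}{2} = \frac{1}{2} - \frac{B^{3}}{2}$)
$Z{\left(s \right)} = 2 + \frac{215}{2 s}$ ($Z{\left(s \right)} = 2 - \frac{\frac{1}{2} - \frac{6^{3}}{2}}{s} = 2 - \frac{\frac{1}{2} - 108}{s} = 2 - - \frac{215}{2 s} = 2 + \frac{215}{2 s}$)
$25 Z{\left(o{\left(\left(-4\right) \left(-3\right) \right)} \right)} = 25 \left(2 + \frac{215}{2 \left(\left(-4\right) \left(-3\right)\right)}\right) = 25 \left(2 + \frac{215}{2 \cdot 12}\right) = 25 \left(2 + \frac{215}{2} \cdot \frac{1}{12}\right) = 25 \left(2 + \frac{215}{24}\right) = 25 \cdot \frac{263}{24} = \frac{6575}{24}$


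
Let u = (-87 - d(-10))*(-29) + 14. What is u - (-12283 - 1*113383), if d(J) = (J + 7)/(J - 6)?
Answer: 2051335/16 ≈ 1.2821e+5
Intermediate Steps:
d(J) = (7 + J)/(-6 + J)
u = 40679/16 (u = (-87 - (7 - 10)/(-6 - 10))*(-29) + 14 = (-87 - (-3)/(-16))*(-29) + 14 = (-87 - (-1)*(-3)/16)*(-29) + 14 = (-87 - 1*3/16)*(-29) + 14 = (-87 - 3/16)*(-29) + 14 = -1395/16*(-29) + 14 = 40455/16 + 14 = 40679/16 ≈ 2542.4)
u - (-12283 - 1*113383) = 40679/16 - (-12283 - 1*113383) = 40679/16 - (-12283 - 113383) = 40679/16 - 1*(-125666) = 40679/16 + 125666 = 2051335/16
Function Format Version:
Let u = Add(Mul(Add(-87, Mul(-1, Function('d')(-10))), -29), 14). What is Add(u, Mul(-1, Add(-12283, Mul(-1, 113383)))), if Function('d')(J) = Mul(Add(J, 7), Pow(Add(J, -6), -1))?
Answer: Rational(2051335, 16) ≈ 1.2821e+5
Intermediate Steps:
Function('d')(J) = Mul(Pow(Add(-6, J), -1), Add(7, J)) (Function('d')(J) = Mul(Add(7, J), Pow(Add(-6, J), -1)) = Mul(Pow(Add(-6, J), -1), Add(7, J)))
u = Rational(40679, 16) (u = Add(Mul(Add(-87, Mul(-1, Mul(Pow(Add(-6, -10), -1), Add(7, -10)))), -29), 14) = Add(Mul(Add(-87, Mul(-1, Mul(Pow(-16, -1), -3))), -29), 14) = Add(Mul(Add(-87, Mul(-1, Mul(Rational(-1, 16), -3))), -29), 14) = Add(Mul(Add(-87, Mul(-1, Rational(3, 16))), -29), 14) = Add(Mul(Add(-87, Rational(-3, 16)), -29), 14) = Add(Mul(Rational(-1395, 16), -29), 14) = Add(Rational(40455, 16), 14) = Rational(40679, 16) ≈ 2542.4)
Add(u, Mul(-1, Add(-12283, Mul(-1, 113383)))) = Add(Rational(40679, 16), Mul(-1, Add(-12283, Mul(-1, 113383)))) = Add(Rational(40679, 16), Mul(-1, Add(-12283, -113383))) = Add(Rational(40679, 16), Mul(-1, -125666)) = Add(Rational(40679, 16), 125666) = Rational(2051335, 16)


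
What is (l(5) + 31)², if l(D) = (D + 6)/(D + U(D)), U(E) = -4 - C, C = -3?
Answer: 18225/16 ≈ 1139.1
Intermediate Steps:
U(E) = -1 (U(E) = -4 - 1*(-3) = -4 + 3 = -1)
l(D) = (6 + D)/(-1 + D) (l(D) = (D + 6)/(D - 1) = (6 + D)/(-1 + D))
(l(5) + 31)² = ((6 + 5)/(-1 + 5) + 31)² = (11/4 + 31)² = (135/4)² = 18225/16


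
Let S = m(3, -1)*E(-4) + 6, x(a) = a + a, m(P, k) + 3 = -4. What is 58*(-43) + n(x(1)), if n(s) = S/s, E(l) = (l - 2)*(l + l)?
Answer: -2659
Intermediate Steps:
m(P, k) = -7 (m(P, k) = -3 - 4 = -7)
x(a) = 2*a
E(l) = 2*l*(-2 + l) (E(l) = (-2 + l)*(2*l) = 2*l*(-2 + l))
S = -330 (S = -14*(-4)*(-2 - 4) + 6 = -14*(-4)*(-6) + 6 = -7*48 + 6 = -336 + 6 = -330)
n(s) = -330/s
58*(-43) + n(x(1)) = 58*(-43) - 330/(2*1) = -2494 - 330/2 = -2494 - 330*½ = -2494 - 165 = -2659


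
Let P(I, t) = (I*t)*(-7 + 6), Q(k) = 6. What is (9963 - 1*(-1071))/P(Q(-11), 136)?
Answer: -1839/136 ≈ -13.522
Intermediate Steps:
P(I, t) = -I*t (P(I, t) = (I*t)*(-1) = -I*t)
(9963 - 1*(-1071))/P(Q(-11), 136) = (9963 - 1*(-1071))/((-1*6*136)) = (9963 + 1071)/(-816) = 11034*(-1/816) = -1839/136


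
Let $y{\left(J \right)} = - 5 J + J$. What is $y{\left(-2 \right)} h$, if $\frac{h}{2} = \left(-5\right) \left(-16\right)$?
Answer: $1280$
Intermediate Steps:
$h = 160$ ($h = 2 \left(\left(-5\right) \left(-16\right)\right) = 2 \cdot 80 = 160$)
$y{\left(J \right)} = - 4 J$
$y{\left(-2 \right)} h = \left(-4\right) \left(-2\right) 160 = 8 \cdot 160 = 1280$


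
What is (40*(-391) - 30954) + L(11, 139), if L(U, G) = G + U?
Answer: -46444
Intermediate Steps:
(40*(-391) - 30954) + L(11, 139) = (40*(-391) - 30954) + (139 + 11) = (-15640 - 30954) + 150 = -46594 + 150 = -46444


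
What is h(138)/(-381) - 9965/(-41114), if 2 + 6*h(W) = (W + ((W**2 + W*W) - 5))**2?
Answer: -15015287982664/23496651 ≈ -6.3904e+5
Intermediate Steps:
h(W) = -1/3 + (-5 + W + 2*W**2)**2/6 (h(W) = -1/3 + (W + ((W**2 + W*W) - 5))**2/6 = -1/3 + (W + ((W**2 + W**2) - 5))**2/6 = -1/3 + (W + (2*W**2 - 5))**2/6 = -1/3 + (W + (-5 + 2*W**2))**2/6 = -1/3 + (-5 + W + 2*W**2)**2/6)
h(138)/(-381) - 9965/(-41114) = (-1/3 + (-5 + 138 + 2*138**2)**2/6)/(-381) - 9965/(-41114) = (-1/3 + (-5 + 138 + 2*19044)**2/6)*(-1/381) - 9965*(-1/41114) = (-1/3 + (-5 + 138 + 38088)**2/6)*(-1/381) + 9965/41114 = (-1/3 + (1/6)*38221**2)*(-1/381) + 9965/41114 = (-1/3 + (1/6)*1460844841)*(-1/381) + 9965/41114 = (-1/3 + 1460844841/6)*(-1/381) + 9965/41114 = (1460844839/6)*(-1/381) + 9965/41114 = -1460844839/2286 + 9965/41114 = -15015287982664/23496651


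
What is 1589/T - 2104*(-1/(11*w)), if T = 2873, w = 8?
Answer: 773078/31603 ≈ 24.462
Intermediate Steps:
1589/T - 2104*(-1/(11*w)) = 1589/2873 - 2104/(8*(-11)) = 1589*(1/2873) - 2104/(-88) = 1589/2873 - 2104*(-1/88) = 1589/2873 + 263/11 = 773078/31603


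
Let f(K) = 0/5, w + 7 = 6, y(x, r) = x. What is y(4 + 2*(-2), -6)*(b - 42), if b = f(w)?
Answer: 0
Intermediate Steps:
w = -1 (w = -7 + 6 = -1)
f(K) = 0 (f(K) = 0*(1/5) = 0)
b = 0
y(4 + 2*(-2), -6)*(b - 42) = (4 + 2*(-2))*(0 - 42) = (4 - 4)*(-42) = 0*(-42) = 0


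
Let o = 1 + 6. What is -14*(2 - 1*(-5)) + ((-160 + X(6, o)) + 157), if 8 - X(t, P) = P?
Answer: -100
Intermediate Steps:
o = 7
X(t, P) = 8 - P
-14*(2 - 1*(-5)) + ((-160 + X(6, o)) + 157) = -14*(2 - 1*(-5)) + ((-160 + (8 - 1*7)) + 157) = -14*(2 + 5) + ((-160 + (8 - 7)) + 157) = -14*7 + ((-160 + 1) + 157) = -98 + (-159 + 157) = -98 - 2 = -100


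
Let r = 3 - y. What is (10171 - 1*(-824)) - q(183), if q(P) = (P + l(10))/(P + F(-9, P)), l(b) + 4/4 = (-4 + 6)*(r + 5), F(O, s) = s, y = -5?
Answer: 2011981/183 ≈ 10994.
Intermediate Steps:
r = 8 (r = 3 - 1*(-5) = 3 + 5 = 8)
l(b) = 25 (l(b) = -1 + (-4 + 6)*(8 + 5) = -1 + 2*13 = -1 + 26 = 25)
q(P) = (25 + P)/(2*P) (q(P) = (P + 25)/(P + P) = (25 + P)/((2*P)) = (25 + P)*(1/(2*P)) = (25 + P)/(2*P))
(10171 - 1*(-824)) - q(183) = (10171 - 1*(-824)) - (25 + 183)/(2*183) = (10171 + 824) - 208/(2*183) = 10995 - 1*104/183 = 10995 - 104/183 = 2011981/183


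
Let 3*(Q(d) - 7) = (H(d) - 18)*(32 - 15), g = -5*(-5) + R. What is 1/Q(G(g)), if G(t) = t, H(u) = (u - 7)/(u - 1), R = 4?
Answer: -42/3803 ≈ -0.011044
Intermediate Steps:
H(u) = (-7 + u)/(-1 + u)
g = 29 (g = -5*(-5) + 4 = 25 + 4 = 29)
Q(d) = -95 + 17*(-7 + d)/(3*(-1 + d)) (Q(d) = 7 + (((-7 + d)/(-1 + d) - 18)*(32 - 15))/3 = 7 + ((-18 + (-7 + d)/(-1 + d))*17)/3 = 7 + (-306 + 17*(-7 + d)/(-1 + d))/3 = 7 + (-102 + 17*(-7 + d)/(3*(-1 + d))) = -95 + 17*(-7 + d)/(3*(-1 + d)))
1/Q(G(g)) = 1/(2*(83 - 134*29)/(3*(-1 + 29))) = 1/((⅔)*(83 - 3886)/28) = 1/((⅔)*(1/28)*(-3803)) = 1/(-3803/42) = -42/3803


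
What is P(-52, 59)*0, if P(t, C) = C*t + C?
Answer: 0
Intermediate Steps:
P(t, C) = C + C*t
P(-52, 59)*0 = (59*(1 - 52))*0 = (59*(-51))*0 = -3009*0 = 0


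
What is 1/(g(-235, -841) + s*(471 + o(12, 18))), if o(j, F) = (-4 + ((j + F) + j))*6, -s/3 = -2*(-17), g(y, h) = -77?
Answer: -1/71375 ≈ -1.4011e-5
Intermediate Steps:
s = -102 (s = -(-6)*(-17) = -3*34 = -102)
o(j, F) = -24 + 6*F + 12*j (o(j, F) = (-4 + ((F + j) + j))*6 = (-4 + (F + 2*j))*6 = (-4 + F + 2*j)*6 = -24 + 6*F + 12*j)
1/(g(-235, -841) + s*(471 + o(12, 18))) = 1/(-77 - 102*(471 + (-24 + 6*18 + 12*12))) = 1/(-77 - 102*(471 + (-24 + 108 + 144))) = 1/(-77 - 102*(471 + 228)) = 1/(-77 - 102*699) = 1/(-77 - 71298) = 1/(-71375) = -1/71375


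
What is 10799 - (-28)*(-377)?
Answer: 243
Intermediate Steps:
10799 - (-28)*(-377) = 10799 - 1*10556 = 10799 - 10556 = 243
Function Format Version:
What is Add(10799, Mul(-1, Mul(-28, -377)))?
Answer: 243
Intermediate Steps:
Add(10799, Mul(-1, Mul(-28, -377))) = Add(10799, Mul(-1, 10556)) = Add(10799, -10556) = 243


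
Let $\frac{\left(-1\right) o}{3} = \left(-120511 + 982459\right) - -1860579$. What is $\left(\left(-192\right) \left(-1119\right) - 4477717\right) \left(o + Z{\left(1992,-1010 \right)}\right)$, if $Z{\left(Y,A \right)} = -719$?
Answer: $34820392852700$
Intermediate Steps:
$o = -8167581$ ($o = - 3 \left(\left(-120511 + 982459\right) - -1860579\right) = - 3 \left(861948 + 1860579\right) = \left(-3\right) 2722527 = -8167581$)
$\left(\left(-192\right) \left(-1119\right) - 4477717\right) \left(o + Z{\left(1992,-1010 \right)}\right) = \left(\left(-192\right) \left(-1119\right) - 4477717\right) \left(-8167581 - 719\right) = \left(214848 - 4477717\right) \left(-8168300\right) = \left(-4262869\right) \left(-8168300\right) = 34820392852700$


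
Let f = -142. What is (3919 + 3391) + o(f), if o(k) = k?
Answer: 7168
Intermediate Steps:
(3919 + 3391) + o(f) = (3919 + 3391) - 142 = 7310 - 142 = 7168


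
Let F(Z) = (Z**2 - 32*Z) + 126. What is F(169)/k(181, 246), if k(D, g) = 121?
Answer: 23279/121 ≈ 192.39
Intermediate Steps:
F(Z) = 126 + Z**2 - 32*Z
F(169)/k(181, 246) = (126 + 169**2 - 32*169)/121 = (126 + 28561 - 5408)*(1/121) = 23279*(1/121) = 23279/121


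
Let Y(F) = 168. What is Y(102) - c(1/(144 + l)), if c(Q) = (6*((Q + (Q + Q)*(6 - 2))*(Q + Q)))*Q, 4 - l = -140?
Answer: 37158911/221184 ≈ 168.00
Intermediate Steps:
l = 144 (l = 4 - 1*(-140) = 4 + 140 = 144)
c(Q) = 108*Q³ (c(Q) = (6*((Q + (2*Q)*4)*(2*Q)))*Q = (6*((Q + 8*Q)*(2*Q)))*Q = (6*((9*Q)*(2*Q)))*Q = (6*(18*Q²))*Q = (108*Q²)*Q = 108*Q³)
Y(102) - c(1/(144 + l)) = 168 - 108*(1/(144 + 144))³ = 168 - 108*(1/288)³ = 168 - 108/23887872 = 168 - 1*1/221184 = 168 - 1/221184 = 37158911/221184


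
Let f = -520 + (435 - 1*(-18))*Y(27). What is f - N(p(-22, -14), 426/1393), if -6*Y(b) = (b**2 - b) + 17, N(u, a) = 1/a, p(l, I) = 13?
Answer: -11674055/213 ≈ -54808.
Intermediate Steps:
Y(b) = -17/6 - b**2/6 + b/6 (Y(b) = -((b**2 - b) + 17)/6 = -(17 + b**2 - b)/6 = -17/6 - b**2/6 + b/6)
f = -109609/2 (f = -520 + (435 - 1*(-18))*(-17/6 - 1/6*27**2 + (1/6)*27) = -520 + (435 + 18)*(-17/6 - 1/6*729 + 9/2) = -520 + 453*(-17/6 - 243/2 + 9/2) = -520 + 453*(-719/6) = -520 - 108569/2 = -109609/2 ≈ -54805.)
f - N(p(-22, -14), 426/1393) = -109609/2 - 1/(426/1393) = -109609/2 - 1/(426*(1/1393)) = -109609/2 - 1/426/1393 = -109609/2 - 1*1393/426 = -109609/2 - 1393/426 = -11674055/213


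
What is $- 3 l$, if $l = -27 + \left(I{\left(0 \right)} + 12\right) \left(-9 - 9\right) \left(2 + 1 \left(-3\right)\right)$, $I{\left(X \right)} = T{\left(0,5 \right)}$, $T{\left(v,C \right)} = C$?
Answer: $-837$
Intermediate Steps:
$I{\left(X \right)} = 5$
$l = 279$ ($l = -27 + \left(5 + 12\right) \left(-9 - 9\right) \left(2 + 1 \left(-3\right)\right) = -27 + 17 \left(-18\right) \left(2 - 3\right) = -27 - -306 = -27 + 306 = 279$)
$- 3 l = \left(-3\right) 279 = -837$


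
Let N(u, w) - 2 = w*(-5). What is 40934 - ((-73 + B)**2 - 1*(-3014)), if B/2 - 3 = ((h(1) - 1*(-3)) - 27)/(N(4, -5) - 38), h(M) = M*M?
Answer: 4110839/121 ≈ 33974.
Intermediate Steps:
h(M) = M**2
N(u, w) = 2 - 5*w (N(u, w) = 2 + w*(-5) = 2 - 5*w)
B = 112/11 (B = 6 + 2*(((1**2 - 1*(-3)) - 27)/((2 - 5*(-5)) - 38)) = 6 + 2*(((1 + 3) - 27)/((2 + 25) - 38)) = 6 + 2*((4 - 27)/(27 - 38)) = 6 + 2*(-23/(-11)) = 6 + 2*(-23*(-1/11)) = 6 + 2*(23/11) = 6 + 46/11 = 112/11 ≈ 10.182)
40934 - ((-73 + B)**2 - 1*(-3014)) = 40934 - ((-73 + 112/11)**2 - 1*(-3014)) = 40934 - ((-691/11)**2 + 3014) = 40934 - (477481/121 + 3014) = 40934 - 1*842175/121 = 40934 - 842175/121 = 4110839/121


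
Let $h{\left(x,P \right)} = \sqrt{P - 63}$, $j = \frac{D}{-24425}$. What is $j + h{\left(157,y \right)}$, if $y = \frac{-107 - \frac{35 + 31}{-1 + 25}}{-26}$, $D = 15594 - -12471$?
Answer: $- \frac{5613}{4885} + \frac{i \sqrt{158938}}{52} \approx -1.149 + 7.6667 i$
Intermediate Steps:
$D = 28065$ ($D = 15594 + 12471 = 28065$)
$y = \frac{439}{104}$ ($y = \left(-107 - \frac{66}{24}\right) \left(- \frac{1}{26}\right) = \left(-107 - 66 \cdot \frac{1}{24}\right) \left(- \frac{1}{26}\right) = \left(-107 - \frac{11}{4}\right) \left(- \frac{1}{26}\right) = \left(- \frac{439}{4}\right) \left(- \frac{1}{26}\right) = \frac{439}{104} \approx 4.2212$)
$j = - \frac{5613}{4885}$ ($j = \frac{28065}{-24425} = 28065 \left(- \frac{1}{24425}\right) = - \frac{5613}{4885} \approx -1.149$)
$h{\left(x,P \right)} = \sqrt{-63 + P}$
$j + h{\left(157,y \right)} = - \frac{5613}{4885} + \sqrt{-63 + \frac{439}{104}} = - \frac{5613}{4885} + \sqrt{- \frac{6113}{104}} = - \frac{5613}{4885} + \frac{i \sqrt{158938}}{52}$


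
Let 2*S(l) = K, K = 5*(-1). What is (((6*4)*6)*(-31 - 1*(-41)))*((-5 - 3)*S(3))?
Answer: 28800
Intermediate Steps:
K = -5
S(l) = -5/2 (S(l) = (½)*(-5) = -5/2)
(((6*4)*6)*(-31 - 1*(-41)))*((-5 - 3)*S(3)) = (((6*4)*6)*(-31 - 1*(-41)))*((-5 - 3)*(-5/2)) = ((24*6)*(-31 + 41))*(-8*(-5/2)) = (144*10)*20 = 1440*20 = 28800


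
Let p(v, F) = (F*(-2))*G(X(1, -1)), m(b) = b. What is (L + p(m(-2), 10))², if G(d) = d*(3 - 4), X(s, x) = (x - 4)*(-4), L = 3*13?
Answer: 192721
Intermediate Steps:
L = 39
X(s, x) = 16 - 4*x (X(s, x) = (-4 + x)*(-4) = 16 - 4*x)
G(d) = -d (G(d) = d*(-1) = -d)
p(v, F) = 40*F (p(v, F) = (F*(-2))*(-(16 - 4*(-1))) = (-2*F)*(-(16 + 4)) = (-2*F)*(-1*20) = -2*F*(-20) = 40*F)
(L + p(m(-2), 10))² = (39 + 40*10)² = (39 + 400)² = 439² = 192721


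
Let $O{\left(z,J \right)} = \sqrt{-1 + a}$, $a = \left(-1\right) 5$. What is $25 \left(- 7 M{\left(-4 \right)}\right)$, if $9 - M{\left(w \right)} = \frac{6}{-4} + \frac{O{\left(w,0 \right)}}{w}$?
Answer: $- \frac{3675}{2} - \frac{175 i \sqrt{6}}{4} \approx -1837.5 - 107.17 i$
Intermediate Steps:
$a = -5$
$O{\left(z,J \right)} = i \sqrt{6}$ ($O{\left(z,J \right)} = \sqrt{-1 - 5} = \sqrt{-6} = i \sqrt{6}$)
$M{\left(w \right)} = \frac{21}{2} - \frac{i \sqrt{6}}{w}$ ($M{\left(w \right)} = 9 - \left(\frac{6}{-4} + \frac{i \sqrt{6}}{w}\right) = 9 - \left(6 \left(- \frac{1}{4}\right) + \frac{i \sqrt{6}}{w}\right) = 9 - \left(- \frac{3}{2} + \frac{i \sqrt{6}}{w}\right) = 9 + \left(\frac{3}{2} - \frac{i \sqrt{6}}{w}\right) = \frac{21}{2} - \frac{i \sqrt{6}}{w}$)
$25 \left(- 7 M{\left(-4 \right)}\right) = 25 \left(- 7 \left(\frac{21}{2} - \frac{i \sqrt{6}}{-4}\right)\right) = 25 \left(- 7 \left(\frac{21}{2} - i \sqrt{6} \left(- \frac{1}{4}\right)\right)\right) = 25 \left(- 7 \left(\frac{21}{2} + \frac{i \sqrt{6}}{4}\right)\right) = 25 \left(- \frac{147}{2} - \frac{7 i \sqrt{6}}{4}\right) = - \frac{3675}{2} - \frac{175 i \sqrt{6}}{4}$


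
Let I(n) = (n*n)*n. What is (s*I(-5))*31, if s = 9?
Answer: -34875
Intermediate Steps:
I(n) = n**3 (I(n) = n**2*n = n**3)
(s*I(-5))*31 = (9*(-5)**3)*31 = (9*(-125))*31 = -1125*31 = -34875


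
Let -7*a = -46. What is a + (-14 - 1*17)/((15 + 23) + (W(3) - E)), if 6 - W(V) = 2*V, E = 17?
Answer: 107/21 ≈ 5.0952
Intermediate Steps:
W(V) = 6 - 2*V
a = 46/7 (a = -⅐*(-46) = 46/7 ≈ 6.5714)
a + (-14 - 1*17)/((15 + 23) + (W(3) - E)) = 46/7 + (-14 - 1*17)/((15 + 23) + ((6 - 2*3) - 1*17)) = 46/7 + (-14 - 17)/(38 + ((6 - 6) - 17)) = 46/7 - 31/(38 + (0 - 17)) = 46/7 - 31/(38 - 17) = 46/7 - 31/21 = 107/21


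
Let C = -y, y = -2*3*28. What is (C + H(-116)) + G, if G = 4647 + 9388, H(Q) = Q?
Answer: 14087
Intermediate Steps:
y = -168 (y = -6*28 = -168)
G = 14035
C = 168 (C = -1*(-168) = 168)
(C + H(-116)) + G = (168 - 116) + 14035 = 52 + 14035 = 14087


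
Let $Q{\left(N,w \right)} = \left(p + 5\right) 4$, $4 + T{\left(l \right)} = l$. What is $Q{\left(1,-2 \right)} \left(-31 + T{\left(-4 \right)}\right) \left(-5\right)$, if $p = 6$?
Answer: $8580$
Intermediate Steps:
$T{\left(l \right)} = -4 + l$
$Q{\left(N,w \right)} = 44$ ($Q{\left(N,w \right)} = \left(6 + 5\right) 4 = 11 \cdot 4 = 44$)
$Q{\left(1,-2 \right)} \left(-31 + T{\left(-4 \right)}\right) \left(-5\right) = 44 \left(-31 - 8\right) \left(-5\right) = 44 \left(\left(-39\right) \left(-5\right)\right) = 44 \cdot 195 = 8580$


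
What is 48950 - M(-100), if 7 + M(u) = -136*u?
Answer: 35357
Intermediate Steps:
M(u) = -7 - 136*u
48950 - M(-100) = 48950 - (-7 - 136*(-100)) = 48950 - (-7 + 13600) = 48950 - 1*13593 = 48950 - 13593 = 35357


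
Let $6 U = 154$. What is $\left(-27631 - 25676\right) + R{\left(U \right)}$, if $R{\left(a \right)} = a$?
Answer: $- \frac{159844}{3} \approx -53281.0$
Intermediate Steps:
$U = \frac{77}{3}$ ($U = \frac{1}{6} \cdot 154 = \frac{77}{3} \approx 25.667$)
$\left(-27631 - 25676\right) + R{\left(U \right)} = \left(-27631 - 25676\right) + \frac{77}{3} = -53307 + \frac{77}{3} = - \frac{159844}{3}$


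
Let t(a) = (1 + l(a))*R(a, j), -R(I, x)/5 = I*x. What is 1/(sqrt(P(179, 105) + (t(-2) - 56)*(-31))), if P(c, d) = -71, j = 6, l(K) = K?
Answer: sqrt(141)/705 ≈ 0.016843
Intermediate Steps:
R(I, x) = -5*I*x
t(a) = -30*a*(1 + a) (t(a) = (1 + a)*(-5*a*6) = (1 + a)*(-30*a) = -30*a*(1 + a))
1/(sqrt(P(179, 105) + (t(-2) - 56)*(-31))) = 1/(sqrt(-71 + (-30*(-2)*(1 - 2) - 56)*(-31))) = 1/(sqrt(-71 + (-30*(-2)*(-1) - 56)*(-31))) = 1/(sqrt(-71 + (-60 - 56)*(-31))) = 1/(sqrt(-71 - 116*(-31))) = 1/(sqrt(-71 + 3596)) = 1/(sqrt(3525)) = 1/(5*sqrt(141)) = sqrt(141)/705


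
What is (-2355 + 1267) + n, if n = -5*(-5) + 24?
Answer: -1039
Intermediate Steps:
n = 49 (n = 25 + 24 = 49)
(-2355 + 1267) + n = (-2355 + 1267) + 49 = -1088 + 49 = -1039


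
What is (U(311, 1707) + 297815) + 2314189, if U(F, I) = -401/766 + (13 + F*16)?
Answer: 2004616237/766 ≈ 2.6170e+6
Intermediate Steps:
U(F, I) = 9557/766 + 16*F (U(F, I) = -401*1/766 + (13 + 16*F) = -401/766 + (13 + 16*F) = 9557/766 + 16*F)
(U(311, 1707) + 297815) + 2314189 = ((9557/766 + 16*311) + 297815) + 2314189 = ((9557/766 + 4976) + 297815) + 2314189 = (3821173/766 + 297815) + 2314189 = 231947463/766 + 2314189 = 2004616237/766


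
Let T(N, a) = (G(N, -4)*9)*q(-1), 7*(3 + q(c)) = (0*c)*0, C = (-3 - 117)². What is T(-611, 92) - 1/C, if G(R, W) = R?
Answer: 237556799/14400 ≈ 16497.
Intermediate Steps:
C = 14400 (C = (-120)² = 14400)
q(c) = -3 (q(c) = -3 + ((0*c)*0)/7 = -3 + (0*0)/7 = -3 + (⅐)*0 = -3 + 0 = -3)
T(N, a) = -27*N (T(N, a) = (N*9)*(-3) = (9*N)*(-3) = -27*N)
T(-611, 92) - 1/C = -27*(-611) - 1/14400 = 16497 - 1*1/14400 = 16497 - 1/14400 = 237556799/14400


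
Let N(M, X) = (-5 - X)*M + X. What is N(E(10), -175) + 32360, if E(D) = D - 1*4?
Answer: 33205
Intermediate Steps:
E(D) = -4 + D (E(D) = D - 4 = -4 + D)
N(M, X) = X + M*(-5 - X) (N(M, X) = M*(-5 - X) + X = X + M*(-5 - X))
N(E(10), -175) + 32360 = (-175 - 5*(-4 + 10) - 1*(-4 + 10)*(-175)) + 32360 = (-175 - 5*6 - 1*6*(-175)) + 32360 = (-175 - 30 + 1050) + 32360 = 845 + 32360 = 33205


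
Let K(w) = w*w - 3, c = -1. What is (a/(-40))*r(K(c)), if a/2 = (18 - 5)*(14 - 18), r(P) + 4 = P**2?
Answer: 0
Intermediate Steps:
K(w) = -3 + w**2 (K(w) = w**2 - 3 = -3 + w**2)
r(P) = -4 + P**2
a = -104 (a = 2*((18 - 5)*(14 - 18)) = 2*(13*(-4)) = 2*(-52) = -104)
(a/(-40))*r(K(c)) = (-104/(-40))*(-4 + (-3 + (-1)**2)**2) = (-104*(-1/40))*(-4 + (-3 + 1)**2) = 13*(-4 + (-2)**2)/5 = 13*(-4 + 4)/5 = (13/5)*0 = 0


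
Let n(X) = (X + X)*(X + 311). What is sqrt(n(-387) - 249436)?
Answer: 2*I*sqrt(47653) ≈ 436.59*I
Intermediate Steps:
n(X) = 2*X*(311 + X) (n(X) = (2*X)*(311 + X) = 2*X*(311 + X))
sqrt(n(-387) - 249436) = sqrt(2*(-387)*(311 - 387) - 249436) = sqrt(2*(-387)*(-76) - 249436) = sqrt(58824 - 249436) = sqrt(-190612) = 2*I*sqrt(47653)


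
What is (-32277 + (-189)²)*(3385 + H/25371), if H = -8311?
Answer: 98581657552/8457 ≈ 1.1657e+7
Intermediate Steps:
(-32277 + (-189)²)*(3385 + H/25371) = (-32277 + (-189)²)*(3385 - 8311/25371) = (-32277 + 35721)*(3385 - 8311*1/25371) = 3444*(3385 - 8311/25371) = 3444*(85872524/25371) = 98581657552/8457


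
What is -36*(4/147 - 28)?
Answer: 49344/49 ≈ 1007.0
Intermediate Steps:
-36*(4/147 - 28) = -36*(-4112/147) = 49344/49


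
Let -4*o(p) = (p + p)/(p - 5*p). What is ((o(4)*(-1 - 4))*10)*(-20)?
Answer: 125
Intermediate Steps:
o(p) = ⅛ (o(p) = -(p + p)/(4*(p - 5*p)) = -2*p/(4*((-4*p))) = -2*p*(-1/(4*p))/4 = -¼*(-½) = ⅛)
((o(4)*(-1 - 4))*10)*(-20) = (((-1 - 4)/8)*10)*(-20) = (((⅛)*(-5))*10)*(-20) = -5/8*10*(-20) = -25/4*(-20) = 125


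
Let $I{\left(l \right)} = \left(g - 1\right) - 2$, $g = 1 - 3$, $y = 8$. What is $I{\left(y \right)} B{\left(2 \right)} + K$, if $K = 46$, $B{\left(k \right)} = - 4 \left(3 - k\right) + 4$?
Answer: $46$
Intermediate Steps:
$g = -2$ ($g = 1 - 3 = -2$)
$B{\left(k \right)} = -8 + 4 k$ ($B{\left(k \right)} = \left(-12 + 4 k\right) + 4 = -8 + 4 k$)
$I{\left(l \right)} = -5$ ($I{\left(l \right)} = \left(-2 - 1\right) - 2 = -3 - 2 = -5$)
$I{\left(y \right)} B{\left(2 \right)} + K = - 5 \left(-8 + 4 \cdot 2\right) + 46 = - 5 \left(-8 + 8\right) + 46 = \left(-5\right) 0 + 46 = 0 + 46 = 46$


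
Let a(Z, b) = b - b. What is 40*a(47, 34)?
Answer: 0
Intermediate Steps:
a(Z, b) = 0
40*a(47, 34) = 40*0 = 0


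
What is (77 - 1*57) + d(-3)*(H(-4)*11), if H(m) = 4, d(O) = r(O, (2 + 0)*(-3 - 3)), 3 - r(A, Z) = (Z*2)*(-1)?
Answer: -904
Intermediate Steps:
r(A, Z) = 3 + 2*Z (r(A, Z) = 3 - Z*2*(-1) = 3 - 2*Z*(-1) = 3 - (-2)*Z = 3 + 2*Z)
d(O) = -21 (d(O) = 3 + 2*((2 + 0)*(-3 - 3)) = 3 + 2*(2*(-6)) = 3 + 2*(-12) = 3 - 24 = -21)
(77 - 1*57) + d(-3)*(H(-4)*11) = (77 - 1*57) - 84*11 = (77 - 57) - 21*44 = 20 - 924 = -904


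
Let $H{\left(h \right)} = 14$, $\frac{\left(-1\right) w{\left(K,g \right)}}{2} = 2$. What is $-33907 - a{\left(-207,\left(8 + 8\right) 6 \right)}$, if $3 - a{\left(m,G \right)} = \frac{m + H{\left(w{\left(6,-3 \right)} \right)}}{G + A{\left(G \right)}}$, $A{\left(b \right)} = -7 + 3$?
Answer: $- \frac{3119913}{92} \approx -33912.0$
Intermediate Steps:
$w{\left(K,g \right)} = -4$ ($w{\left(K,g \right)} = \left(-2\right) 2 = -4$)
$A{\left(b \right)} = -4$
$a{\left(m,G \right)} = 3 - \frac{14 + m}{-4 + G}$ ($a{\left(m,G \right)} = 3 - \frac{m + 14}{G - 4} = 3 - \frac{14 + m}{-4 + G}$)
$-33907 - a{\left(-207,\left(8 + 8\right) 6 \right)} = -33907 - \frac{-26 - -207 + 3 \left(8 + 8\right) 6}{-4 + \left(8 + 8\right) 6} = -33907 - \frac{-26 + 207 + 3 \cdot 16 \cdot 6}{-4 + 16 \cdot 6} = -33907 - \frac{-26 + 207 + 3 \cdot 96}{-4 + 96} = -33907 - \frac{-26 + 207 + 288}{92} = -33907 - \frac{1}{92} \cdot 469 = -33907 - \frac{469}{92} = - \frac{3119913}{92}$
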